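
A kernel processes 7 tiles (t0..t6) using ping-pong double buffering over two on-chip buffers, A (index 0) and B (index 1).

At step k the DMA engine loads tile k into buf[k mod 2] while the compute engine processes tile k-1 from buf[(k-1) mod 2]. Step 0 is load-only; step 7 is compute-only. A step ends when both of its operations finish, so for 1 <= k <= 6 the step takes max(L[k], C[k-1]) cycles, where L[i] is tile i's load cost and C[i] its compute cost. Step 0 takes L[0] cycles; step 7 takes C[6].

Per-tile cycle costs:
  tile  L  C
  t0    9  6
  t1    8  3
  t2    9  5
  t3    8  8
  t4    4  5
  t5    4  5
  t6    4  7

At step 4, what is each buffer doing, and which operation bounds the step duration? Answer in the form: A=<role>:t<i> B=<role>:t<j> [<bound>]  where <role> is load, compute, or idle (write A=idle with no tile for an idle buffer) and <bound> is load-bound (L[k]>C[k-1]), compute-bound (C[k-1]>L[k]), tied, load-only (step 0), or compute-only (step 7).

[0] DMA t0→A (9c) ∥ CU idle ⇒ 9c, clock 9
[1] DMA t1→B (8c) ∥ CU A:t0 (6c) ⇒ 8c, clock 17
[2] DMA t2→A (9c) ∥ CU B:t1 (3c) ⇒ 9c, clock 26
[3] DMA t3→B (8c) ∥ CU A:t2 (5c) ⇒ 8c, clock 34
[4] DMA t4→A (4c) ∥ CU B:t3 (8c) ⇒ 8c, clock 42
[5] DMA t5→B (4c) ∥ CU A:t4 (5c) ⇒ 5c, clock 47
[6] DMA t6→A (4c) ∥ CU B:t5 (5c) ⇒ 5c, clock 52
[7] DMA idle ∥ CU A:t6 (7c) ⇒ 7c, clock 59

step 4: A=load:t4 B=compute:t3 [compute-bound]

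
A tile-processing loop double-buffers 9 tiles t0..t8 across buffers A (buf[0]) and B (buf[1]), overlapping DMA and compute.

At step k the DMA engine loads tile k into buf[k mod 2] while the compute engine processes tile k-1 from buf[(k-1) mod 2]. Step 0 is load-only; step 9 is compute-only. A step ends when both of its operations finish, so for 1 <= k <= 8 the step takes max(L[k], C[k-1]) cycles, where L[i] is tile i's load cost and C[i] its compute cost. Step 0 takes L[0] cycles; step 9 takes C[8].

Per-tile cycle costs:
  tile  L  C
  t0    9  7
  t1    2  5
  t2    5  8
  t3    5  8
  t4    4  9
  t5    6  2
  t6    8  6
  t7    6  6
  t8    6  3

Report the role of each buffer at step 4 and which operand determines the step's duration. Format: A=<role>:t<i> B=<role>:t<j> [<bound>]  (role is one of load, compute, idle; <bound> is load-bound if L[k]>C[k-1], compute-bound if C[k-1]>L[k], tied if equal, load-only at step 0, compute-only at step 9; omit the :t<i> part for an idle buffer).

step 4: A=load:t4 B=compute:t3 [compute-bound]

k=0 load=t0/9c comp=- wait=9 total=9
k=1 load=t1/2c comp=t0/7c wait=7 total=16
k=2 load=t2/5c comp=t1/5c wait=5 total=21
k=3 load=t3/5c comp=t2/8c wait=8 total=29
k=4 load=t4/4c comp=t3/8c wait=8 total=37
k=5 load=t5/6c comp=t4/9c wait=9 total=46
k=6 load=t6/8c comp=t5/2c wait=8 total=54
k=7 load=t7/6c comp=t6/6c wait=6 total=60
k=8 load=t8/6c comp=t7/6c wait=6 total=66
k=9 load=- comp=t8/3c wait=3 total=69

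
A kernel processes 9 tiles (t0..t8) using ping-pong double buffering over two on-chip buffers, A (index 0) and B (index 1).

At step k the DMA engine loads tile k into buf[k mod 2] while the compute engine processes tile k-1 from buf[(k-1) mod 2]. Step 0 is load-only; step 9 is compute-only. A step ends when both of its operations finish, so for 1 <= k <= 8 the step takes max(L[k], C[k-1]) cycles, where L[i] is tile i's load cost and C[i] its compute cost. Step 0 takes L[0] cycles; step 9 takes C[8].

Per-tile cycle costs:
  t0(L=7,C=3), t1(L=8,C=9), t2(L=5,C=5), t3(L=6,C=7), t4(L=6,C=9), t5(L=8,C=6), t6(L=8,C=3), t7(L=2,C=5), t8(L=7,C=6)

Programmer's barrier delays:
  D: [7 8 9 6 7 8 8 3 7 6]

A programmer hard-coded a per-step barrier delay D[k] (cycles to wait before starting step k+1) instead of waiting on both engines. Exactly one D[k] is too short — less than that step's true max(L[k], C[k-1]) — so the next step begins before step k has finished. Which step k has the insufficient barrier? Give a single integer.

hazard at step 5

k=0 barrier L[0]=7→7c, D[0]=7 ok
k=1 barrier max(L[1]=8,C[0]=3)→8c, D[1]=8 ok
k=2 barrier max(L[2]=5,C[1]=9)→9c, D[2]=9 ok
k=3 barrier max(L[3]=6,C[2]=5)→6c, D[3]=6 ok
k=4 barrier max(L[4]=6,C[3]=7)→7c, D[4]=7 ok
k=5 barrier max(L[5]=8,C[4]=9)→9c, D[5]=8 SHORT
k=6 barrier max(L[6]=8,C[5]=6)→8c, D[6]=8 ok
k=7 barrier max(L[7]=2,C[6]=3)→3c, D[7]=3 ok
k=8 barrier max(L[8]=7,C[7]=5)→7c, D[8]=7 ok
k=9 barrier C[8]=6→6c, D[9]=6 ok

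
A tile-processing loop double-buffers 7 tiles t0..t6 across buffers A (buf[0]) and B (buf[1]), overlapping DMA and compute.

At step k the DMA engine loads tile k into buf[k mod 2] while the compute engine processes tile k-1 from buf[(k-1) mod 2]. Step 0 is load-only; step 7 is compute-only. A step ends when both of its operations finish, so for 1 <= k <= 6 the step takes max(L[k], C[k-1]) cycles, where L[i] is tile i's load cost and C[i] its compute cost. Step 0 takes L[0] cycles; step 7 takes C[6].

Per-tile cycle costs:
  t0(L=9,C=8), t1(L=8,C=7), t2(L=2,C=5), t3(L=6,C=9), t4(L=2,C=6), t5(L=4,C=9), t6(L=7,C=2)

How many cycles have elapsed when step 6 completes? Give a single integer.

end_cycle[6] = 54

step 0: L[0]=9 → dur=9, Σ=9 | A=load:t0 B=idle [load-only]
step 1: L[1]=8 C[0]=8 → dur=8, Σ=17 | A=compute:t0 B=load:t1 [tied]
step 2: L[2]=2 C[1]=7 → dur=7, Σ=24 | A=load:t2 B=compute:t1 [compute-bound]
step 3: L[3]=6 C[2]=5 → dur=6, Σ=30 | A=compute:t2 B=load:t3 [load-bound]
step 4: L[4]=2 C[3]=9 → dur=9, Σ=39 | A=load:t4 B=compute:t3 [compute-bound]
step 5: L[5]=4 C[4]=6 → dur=6, Σ=45 | A=compute:t4 B=load:t5 [compute-bound]
step 6: L[6]=7 C[5]=9 → dur=9, Σ=54 | A=load:t6 B=compute:t5 [compute-bound]
step 7: C[6]=2 → dur=2, Σ=56 | A=compute:t6 B=idle [compute-only]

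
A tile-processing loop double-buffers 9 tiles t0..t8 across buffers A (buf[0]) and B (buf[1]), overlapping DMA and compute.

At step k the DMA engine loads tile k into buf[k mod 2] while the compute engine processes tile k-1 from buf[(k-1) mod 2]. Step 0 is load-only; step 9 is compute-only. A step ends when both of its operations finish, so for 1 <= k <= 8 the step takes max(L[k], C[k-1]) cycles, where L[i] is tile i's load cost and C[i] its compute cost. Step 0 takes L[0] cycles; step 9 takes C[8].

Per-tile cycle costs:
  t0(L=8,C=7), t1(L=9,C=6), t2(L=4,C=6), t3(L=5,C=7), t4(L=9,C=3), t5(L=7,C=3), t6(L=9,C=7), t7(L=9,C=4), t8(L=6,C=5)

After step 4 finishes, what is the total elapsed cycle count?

end_cycle[4] = 38

[0] DMA t0→A (8c) ∥ CU idle ⇒ 8c, clock 8
[1] DMA t1→B (9c) ∥ CU A:t0 (7c) ⇒ 9c, clock 17
[2] DMA t2→A (4c) ∥ CU B:t1 (6c) ⇒ 6c, clock 23
[3] DMA t3→B (5c) ∥ CU A:t2 (6c) ⇒ 6c, clock 29
[4] DMA t4→A (9c) ∥ CU B:t3 (7c) ⇒ 9c, clock 38
[5] DMA t5→B (7c) ∥ CU A:t4 (3c) ⇒ 7c, clock 45
[6] DMA t6→A (9c) ∥ CU B:t5 (3c) ⇒ 9c, clock 54
[7] DMA t7→B (9c) ∥ CU A:t6 (7c) ⇒ 9c, clock 63
[8] DMA t8→A (6c) ∥ CU B:t7 (4c) ⇒ 6c, clock 69
[9] DMA idle ∥ CU A:t8 (5c) ⇒ 5c, clock 74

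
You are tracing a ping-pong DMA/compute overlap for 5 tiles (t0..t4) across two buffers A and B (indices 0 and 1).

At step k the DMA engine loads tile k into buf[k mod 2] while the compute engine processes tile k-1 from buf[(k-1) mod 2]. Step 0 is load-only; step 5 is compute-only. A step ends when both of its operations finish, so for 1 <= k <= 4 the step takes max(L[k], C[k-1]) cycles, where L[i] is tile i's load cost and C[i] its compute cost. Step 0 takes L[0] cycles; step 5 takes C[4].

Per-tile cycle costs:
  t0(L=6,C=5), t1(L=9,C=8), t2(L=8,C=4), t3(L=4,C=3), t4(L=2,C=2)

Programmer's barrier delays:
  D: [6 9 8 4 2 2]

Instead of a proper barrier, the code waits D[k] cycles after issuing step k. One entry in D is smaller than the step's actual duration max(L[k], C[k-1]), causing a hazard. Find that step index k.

hazard at step 4

step 0: need L[0]=6 = 6; D[0]=6 ok
step 1: need max(L[1]=9,C[0]=5) = 9; D[1]=9 ok
step 2: need max(L[2]=8,C[1]=8) = 8; D[2]=8 ok
step 3: need max(L[3]=4,C[2]=4) = 4; D[3]=4 ok
step 4: need max(L[4]=2,C[3]=3) = 3; D[4]=2 SHORT
step 5: need C[4]=2 = 2; D[5]=2 ok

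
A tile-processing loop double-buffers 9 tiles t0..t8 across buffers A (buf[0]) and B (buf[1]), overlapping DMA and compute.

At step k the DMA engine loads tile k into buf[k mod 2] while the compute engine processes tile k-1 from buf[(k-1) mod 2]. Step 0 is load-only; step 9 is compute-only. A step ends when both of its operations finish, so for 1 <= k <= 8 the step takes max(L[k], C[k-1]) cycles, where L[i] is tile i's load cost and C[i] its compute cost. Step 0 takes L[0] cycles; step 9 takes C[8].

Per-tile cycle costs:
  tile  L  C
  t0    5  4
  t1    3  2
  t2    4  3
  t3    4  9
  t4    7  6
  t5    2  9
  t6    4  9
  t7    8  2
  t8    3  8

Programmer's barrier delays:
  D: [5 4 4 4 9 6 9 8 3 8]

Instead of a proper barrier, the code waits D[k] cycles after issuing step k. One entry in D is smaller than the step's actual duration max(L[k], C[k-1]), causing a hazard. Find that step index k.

step 0: need L[0]=5 = 5; D[0]=5 ok
step 1: need max(L[1]=3,C[0]=4) = 4; D[1]=4 ok
step 2: need max(L[2]=4,C[1]=2) = 4; D[2]=4 ok
step 3: need max(L[3]=4,C[2]=3) = 4; D[3]=4 ok
step 4: need max(L[4]=7,C[3]=9) = 9; D[4]=9 ok
step 5: need max(L[5]=2,C[4]=6) = 6; D[5]=6 ok
step 6: need max(L[6]=4,C[5]=9) = 9; D[6]=9 ok
step 7: need max(L[7]=8,C[6]=9) = 9; D[7]=8 SHORT
step 8: need max(L[8]=3,C[7]=2) = 3; D[8]=3 ok
step 9: need C[8]=8 = 8; D[9]=8 ok

hazard at step 7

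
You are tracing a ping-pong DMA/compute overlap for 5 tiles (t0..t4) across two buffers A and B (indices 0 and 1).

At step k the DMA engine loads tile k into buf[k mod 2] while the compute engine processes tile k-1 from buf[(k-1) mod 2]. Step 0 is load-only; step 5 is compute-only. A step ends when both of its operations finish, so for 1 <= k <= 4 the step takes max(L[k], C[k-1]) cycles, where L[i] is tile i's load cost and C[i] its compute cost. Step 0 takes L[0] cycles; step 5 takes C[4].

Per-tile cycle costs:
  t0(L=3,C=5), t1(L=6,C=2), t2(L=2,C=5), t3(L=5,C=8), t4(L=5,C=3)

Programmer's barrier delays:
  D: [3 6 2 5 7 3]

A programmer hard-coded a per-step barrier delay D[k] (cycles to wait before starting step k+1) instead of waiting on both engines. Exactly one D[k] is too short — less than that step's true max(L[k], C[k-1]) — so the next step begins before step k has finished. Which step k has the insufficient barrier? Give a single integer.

[0] required=L[0]=3=3 vs D=3 ok
[1] required=max(L[1]=6,C[0]=5)=6 vs D=6 ok
[2] required=max(L[2]=2,C[1]=2)=2 vs D=2 ok
[3] required=max(L[3]=5,C[2]=5)=5 vs D=5 ok
[4] required=max(L[4]=5,C[3]=8)=8 vs D=7 SHORT
[5] required=C[4]=3=3 vs D=3 ok

hazard at step 4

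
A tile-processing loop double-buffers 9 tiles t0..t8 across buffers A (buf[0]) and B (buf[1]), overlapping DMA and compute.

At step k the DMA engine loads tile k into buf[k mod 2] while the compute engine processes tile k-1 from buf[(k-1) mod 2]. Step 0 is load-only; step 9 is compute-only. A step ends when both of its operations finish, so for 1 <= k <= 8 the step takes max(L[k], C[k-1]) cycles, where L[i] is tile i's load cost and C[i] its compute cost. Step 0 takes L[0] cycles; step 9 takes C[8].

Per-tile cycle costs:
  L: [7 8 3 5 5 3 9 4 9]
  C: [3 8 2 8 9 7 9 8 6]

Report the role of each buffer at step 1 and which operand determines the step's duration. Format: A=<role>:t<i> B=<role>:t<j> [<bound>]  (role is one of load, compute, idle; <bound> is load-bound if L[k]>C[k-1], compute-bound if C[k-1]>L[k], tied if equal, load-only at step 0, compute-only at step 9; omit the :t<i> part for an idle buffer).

k=0 load=t0/7c comp=- wait=7 total=7
k=1 load=t1/8c comp=t0/3c wait=8 total=15
k=2 load=t2/3c comp=t1/8c wait=8 total=23
k=3 load=t3/5c comp=t2/2c wait=5 total=28
k=4 load=t4/5c comp=t3/8c wait=8 total=36
k=5 load=t5/3c comp=t4/9c wait=9 total=45
k=6 load=t6/9c comp=t5/7c wait=9 total=54
k=7 load=t7/4c comp=t6/9c wait=9 total=63
k=8 load=t8/9c comp=t7/8c wait=9 total=72
k=9 load=- comp=t8/6c wait=6 total=78

step 1: A=compute:t0 B=load:t1 [load-bound]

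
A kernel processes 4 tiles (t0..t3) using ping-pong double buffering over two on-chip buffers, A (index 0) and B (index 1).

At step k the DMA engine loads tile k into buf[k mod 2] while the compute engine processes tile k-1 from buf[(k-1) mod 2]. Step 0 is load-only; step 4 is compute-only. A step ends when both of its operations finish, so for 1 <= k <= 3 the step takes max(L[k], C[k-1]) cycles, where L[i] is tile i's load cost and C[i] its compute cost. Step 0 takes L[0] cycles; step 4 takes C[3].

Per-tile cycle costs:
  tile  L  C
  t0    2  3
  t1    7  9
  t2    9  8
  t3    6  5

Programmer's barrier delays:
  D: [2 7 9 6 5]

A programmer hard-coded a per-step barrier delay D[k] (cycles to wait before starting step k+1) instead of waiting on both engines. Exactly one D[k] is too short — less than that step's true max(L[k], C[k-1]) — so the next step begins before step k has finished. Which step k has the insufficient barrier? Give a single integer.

step 0: need L[0]=2 = 2; D[0]=2 ok
step 1: need max(L[1]=7,C[0]=3) = 7; D[1]=7 ok
step 2: need max(L[2]=9,C[1]=9) = 9; D[2]=9 ok
step 3: need max(L[3]=6,C[2]=8) = 8; D[3]=6 SHORT
step 4: need C[3]=5 = 5; D[4]=5 ok

hazard at step 3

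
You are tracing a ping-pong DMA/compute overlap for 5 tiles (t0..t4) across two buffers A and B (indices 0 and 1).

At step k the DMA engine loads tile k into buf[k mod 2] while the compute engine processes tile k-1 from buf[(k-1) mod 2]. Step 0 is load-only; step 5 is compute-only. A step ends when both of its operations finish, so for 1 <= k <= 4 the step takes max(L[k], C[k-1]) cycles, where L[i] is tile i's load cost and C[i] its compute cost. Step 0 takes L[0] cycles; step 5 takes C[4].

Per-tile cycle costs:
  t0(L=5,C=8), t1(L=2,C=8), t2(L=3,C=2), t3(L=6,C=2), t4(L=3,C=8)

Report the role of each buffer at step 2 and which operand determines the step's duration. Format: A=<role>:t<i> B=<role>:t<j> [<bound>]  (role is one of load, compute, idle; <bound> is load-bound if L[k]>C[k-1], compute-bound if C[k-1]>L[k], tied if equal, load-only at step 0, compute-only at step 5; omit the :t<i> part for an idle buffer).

step 0: L[0]=5 → dur=5, Σ=5 | A=load:t0 B=idle [load-only]
step 1: L[1]=2 C[0]=8 → dur=8, Σ=13 | A=compute:t0 B=load:t1 [compute-bound]
step 2: L[2]=3 C[1]=8 → dur=8, Σ=21 | A=load:t2 B=compute:t1 [compute-bound]
step 3: L[3]=6 C[2]=2 → dur=6, Σ=27 | A=compute:t2 B=load:t3 [load-bound]
step 4: L[4]=3 C[3]=2 → dur=3, Σ=30 | A=load:t4 B=compute:t3 [load-bound]
step 5: C[4]=8 → dur=8, Σ=38 | A=compute:t4 B=idle [compute-only]

step 2: A=load:t2 B=compute:t1 [compute-bound]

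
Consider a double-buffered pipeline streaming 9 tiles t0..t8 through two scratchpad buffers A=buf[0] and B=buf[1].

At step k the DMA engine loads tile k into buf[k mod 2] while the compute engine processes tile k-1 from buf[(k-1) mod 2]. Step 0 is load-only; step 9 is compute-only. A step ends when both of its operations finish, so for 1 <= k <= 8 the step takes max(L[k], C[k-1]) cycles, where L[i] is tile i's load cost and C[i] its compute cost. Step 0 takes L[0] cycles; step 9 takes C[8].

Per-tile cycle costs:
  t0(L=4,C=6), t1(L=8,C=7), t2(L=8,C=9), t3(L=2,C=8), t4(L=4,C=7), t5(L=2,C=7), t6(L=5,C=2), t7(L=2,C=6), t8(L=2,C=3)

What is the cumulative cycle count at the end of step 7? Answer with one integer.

end_cycle[7] = 53

step 0: L[0]=4 → dur=4, Σ=4 | A=load:t0 B=idle [load-only]
step 1: L[1]=8 C[0]=6 → dur=8, Σ=12 | A=compute:t0 B=load:t1 [load-bound]
step 2: L[2]=8 C[1]=7 → dur=8, Σ=20 | A=load:t2 B=compute:t1 [load-bound]
step 3: L[3]=2 C[2]=9 → dur=9, Σ=29 | A=compute:t2 B=load:t3 [compute-bound]
step 4: L[4]=4 C[3]=8 → dur=8, Σ=37 | A=load:t4 B=compute:t3 [compute-bound]
step 5: L[5]=2 C[4]=7 → dur=7, Σ=44 | A=compute:t4 B=load:t5 [compute-bound]
step 6: L[6]=5 C[5]=7 → dur=7, Σ=51 | A=load:t6 B=compute:t5 [compute-bound]
step 7: L[7]=2 C[6]=2 → dur=2, Σ=53 | A=compute:t6 B=load:t7 [tied]
step 8: L[8]=2 C[7]=6 → dur=6, Σ=59 | A=load:t8 B=compute:t7 [compute-bound]
step 9: C[8]=3 → dur=3, Σ=62 | A=compute:t8 B=idle [compute-only]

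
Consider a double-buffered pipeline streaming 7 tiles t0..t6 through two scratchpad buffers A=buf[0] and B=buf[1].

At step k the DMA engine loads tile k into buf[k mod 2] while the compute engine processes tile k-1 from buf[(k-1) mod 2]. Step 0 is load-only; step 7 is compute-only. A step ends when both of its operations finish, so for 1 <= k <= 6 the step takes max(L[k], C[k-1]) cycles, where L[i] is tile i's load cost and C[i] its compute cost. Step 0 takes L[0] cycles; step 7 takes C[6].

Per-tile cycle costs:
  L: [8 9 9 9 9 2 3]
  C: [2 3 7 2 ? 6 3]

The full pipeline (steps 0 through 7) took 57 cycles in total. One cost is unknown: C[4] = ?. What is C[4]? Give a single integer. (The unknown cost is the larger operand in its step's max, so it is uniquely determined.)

C[4] = 4

step 0 | dur = L[0]=8 = 8
step 1 | dur = max(L[1]=9, C[0]=2) = 9
step 2 | dur = max(L[2]=9, C[1]=3) = 9
step 3 | dur = max(L[3]=9, C[2]=7) = 9
step 4 | dur = max(L[4]=9, C[3]=2) = 9
step 5 | dur = max(L[5]=2, C[4]=?) = C[4]  (unknown; binding)
step 6 | dur = max(L[6]=3, C[5]=6) = 6
step 7 | dur = C[6]=3 = 3
sum of known step durations = 53
dur[5] = total - known = 57 - 53 = 4
C[4] is the binding max in step 5, so C[4] = dur[5] = 4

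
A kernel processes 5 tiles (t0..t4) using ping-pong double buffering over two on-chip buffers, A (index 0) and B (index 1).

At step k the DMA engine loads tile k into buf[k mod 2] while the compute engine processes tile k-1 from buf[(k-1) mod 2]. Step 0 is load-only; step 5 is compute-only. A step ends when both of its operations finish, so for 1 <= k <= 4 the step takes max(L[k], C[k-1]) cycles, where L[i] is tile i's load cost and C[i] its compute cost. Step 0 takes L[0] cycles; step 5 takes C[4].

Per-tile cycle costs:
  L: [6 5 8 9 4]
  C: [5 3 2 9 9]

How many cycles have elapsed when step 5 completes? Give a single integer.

[0] DMA t0→A (6c) ∥ CU idle ⇒ 6c, clock 6
[1] DMA t1→B (5c) ∥ CU A:t0 (5c) ⇒ 5c, clock 11
[2] DMA t2→A (8c) ∥ CU B:t1 (3c) ⇒ 8c, clock 19
[3] DMA t3→B (9c) ∥ CU A:t2 (2c) ⇒ 9c, clock 28
[4] DMA t4→A (4c) ∥ CU B:t3 (9c) ⇒ 9c, clock 37
[5] DMA idle ∥ CU A:t4 (9c) ⇒ 9c, clock 46

end_cycle[5] = 46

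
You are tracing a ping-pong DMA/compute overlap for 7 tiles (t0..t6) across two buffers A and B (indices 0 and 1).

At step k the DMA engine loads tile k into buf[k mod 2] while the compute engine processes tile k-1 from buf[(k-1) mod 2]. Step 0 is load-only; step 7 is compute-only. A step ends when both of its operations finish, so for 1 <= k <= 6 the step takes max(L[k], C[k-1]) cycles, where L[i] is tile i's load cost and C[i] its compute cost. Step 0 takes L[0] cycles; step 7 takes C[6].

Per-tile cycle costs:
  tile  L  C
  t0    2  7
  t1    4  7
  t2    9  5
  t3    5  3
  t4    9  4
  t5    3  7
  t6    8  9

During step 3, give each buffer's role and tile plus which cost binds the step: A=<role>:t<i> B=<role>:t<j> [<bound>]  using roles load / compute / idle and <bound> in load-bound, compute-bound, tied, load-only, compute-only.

step 3: A=compute:t2 B=load:t3 [tied]

step 0: L[0]=2 → dur=2, Σ=2 | A=load:t0 B=idle [load-only]
step 1: L[1]=4 C[0]=7 → dur=7, Σ=9 | A=compute:t0 B=load:t1 [compute-bound]
step 2: L[2]=9 C[1]=7 → dur=9, Σ=18 | A=load:t2 B=compute:t1 [load-bound]
step 3: L[3]=5 C[2]=5 → dur=5, Σ=23 | A=compute:t2 B=load:t3 [tied]
step 4: L[4]=9 C[3]=3 → dur=9, Σ=32 | A=load:t4 B=compute:t3 [load-bound]
step 5: L[5]=3 C[4]=4 → dur=4, Σ=36 | A=compute:t4 B=load:t5 [compute-bound]
step 6: L[6]=8 C[5]=7 → dur=8, Σ=44 | A=load:t6 B=compute:t5 [load-bound]
step 7: C[6]=9 → dur=9, Σ=53 | A=compute:t6 B=idle [compute-only]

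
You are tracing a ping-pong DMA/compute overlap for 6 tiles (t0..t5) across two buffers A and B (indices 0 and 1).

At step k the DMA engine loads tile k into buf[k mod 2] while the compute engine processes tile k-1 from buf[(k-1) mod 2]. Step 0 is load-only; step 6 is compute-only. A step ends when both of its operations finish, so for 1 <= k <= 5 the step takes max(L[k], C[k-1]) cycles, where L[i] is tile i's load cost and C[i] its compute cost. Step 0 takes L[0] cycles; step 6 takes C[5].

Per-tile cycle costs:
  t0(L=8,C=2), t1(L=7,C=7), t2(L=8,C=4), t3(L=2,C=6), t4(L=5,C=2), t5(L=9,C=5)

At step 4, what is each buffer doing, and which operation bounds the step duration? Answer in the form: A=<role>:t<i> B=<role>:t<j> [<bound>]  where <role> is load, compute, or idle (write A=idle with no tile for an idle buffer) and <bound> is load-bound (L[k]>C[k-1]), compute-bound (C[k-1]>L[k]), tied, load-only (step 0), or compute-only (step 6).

step 4: A=load:t4 B=compute:t3 [compute-bound]

k=0 load=t0/8c comp=- wait=8 total=8
k=1 load=t1/7c comp=t0/2c wait=7 total=15
k=2 load=t2/8c comp=t1/7c wait=8 total=23
k=3 load=t3/2c comp=t2/4c wait=4 total=27
k=4 load=t4/5c comp=t3/6c wait=6 total=33
k=5 load=t5/9c comp=t4/2c wait=9 total=42
k=6 load=- comp=t5/5c wait=5 total=47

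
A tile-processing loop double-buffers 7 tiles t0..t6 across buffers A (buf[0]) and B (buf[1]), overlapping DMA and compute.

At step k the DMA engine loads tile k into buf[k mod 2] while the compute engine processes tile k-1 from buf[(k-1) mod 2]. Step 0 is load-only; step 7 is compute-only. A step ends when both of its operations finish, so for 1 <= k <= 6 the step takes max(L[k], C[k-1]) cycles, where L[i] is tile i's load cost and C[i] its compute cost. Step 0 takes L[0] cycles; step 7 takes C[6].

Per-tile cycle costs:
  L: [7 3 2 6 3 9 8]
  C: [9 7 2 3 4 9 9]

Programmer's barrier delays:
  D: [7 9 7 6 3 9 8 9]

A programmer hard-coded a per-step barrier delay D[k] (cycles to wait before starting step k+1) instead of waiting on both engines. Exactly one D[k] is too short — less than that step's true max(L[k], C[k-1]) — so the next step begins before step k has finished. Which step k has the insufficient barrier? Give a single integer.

[0] required=L[0]=7=7 vs D=7 ok
[1] required=max(L[1]=3,C[0]=9)=9 vs D=9 ok
[2] required=max(L[2]=2,C[1]=7)=7 vs D=7 ok
[3] required=max(L[3]=6,C[2]=2)=6 vs D=6 ok
[4] required=max(L[4]=3,C[3]=3)=3 vs D=3 ok
[5] required=max(L[5]=9,C[4]=4)=9 vs D=9 ok
[6] required=max(L[6]=8,C[5]=9)=9 vs D=8 SHORT
[7] required=C[6]=9=9 vs D=9 ok

hazard at step 6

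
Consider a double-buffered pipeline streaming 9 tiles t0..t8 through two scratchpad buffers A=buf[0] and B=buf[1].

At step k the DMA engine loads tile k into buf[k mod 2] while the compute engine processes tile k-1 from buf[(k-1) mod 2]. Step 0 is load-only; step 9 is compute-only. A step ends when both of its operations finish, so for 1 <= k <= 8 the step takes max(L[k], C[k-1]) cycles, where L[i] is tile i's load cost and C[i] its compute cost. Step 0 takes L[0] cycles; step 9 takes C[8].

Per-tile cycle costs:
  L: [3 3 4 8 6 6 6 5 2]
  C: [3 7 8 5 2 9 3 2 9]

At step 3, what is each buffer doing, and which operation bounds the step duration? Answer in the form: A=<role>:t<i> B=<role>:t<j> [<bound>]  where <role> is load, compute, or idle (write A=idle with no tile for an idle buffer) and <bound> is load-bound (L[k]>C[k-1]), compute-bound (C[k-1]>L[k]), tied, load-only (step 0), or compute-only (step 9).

step 3: A=compute:t2 B=load:t3 [tied]

[0] DMA t0→A (3c) ∥ CU idle ⇒ 3c, clock 3
[1] DMA t1→B (3c) ∥ CU A:t0 (3c) ⇒ 3c, clock 6
[2] DMA t2→A (4c) ∥ CU B:t1 (7c) ⇒ 7c, clock 13
[3] DMA t3→B (8c) ∥ CU A:t2 (8c) ⇒ 8c, clock 21
[4] DMA t4→A (6c) ∥ CU B:t3 (5c) ⇒ 6c, clock 27
[5] DMA t5→B (6c) ∥ CU A:t4 (2c) ⇒ 6c, clock 33
[6] DMA t6→A (6c) ∥ CU B:t5 (9c) ⇒ 9c, clock 42
[7] DMA t7→B (5c) ∥ CU A:t6 (3c) ⇒ 5c, clock 47
[8] DMA t8→A (2c) ∥ CU B:t7 (2c) ⇒ 2c, clock 49
[9] DMA idle ∥ CU A:t8 (9c) ⇒ 9c, clock 58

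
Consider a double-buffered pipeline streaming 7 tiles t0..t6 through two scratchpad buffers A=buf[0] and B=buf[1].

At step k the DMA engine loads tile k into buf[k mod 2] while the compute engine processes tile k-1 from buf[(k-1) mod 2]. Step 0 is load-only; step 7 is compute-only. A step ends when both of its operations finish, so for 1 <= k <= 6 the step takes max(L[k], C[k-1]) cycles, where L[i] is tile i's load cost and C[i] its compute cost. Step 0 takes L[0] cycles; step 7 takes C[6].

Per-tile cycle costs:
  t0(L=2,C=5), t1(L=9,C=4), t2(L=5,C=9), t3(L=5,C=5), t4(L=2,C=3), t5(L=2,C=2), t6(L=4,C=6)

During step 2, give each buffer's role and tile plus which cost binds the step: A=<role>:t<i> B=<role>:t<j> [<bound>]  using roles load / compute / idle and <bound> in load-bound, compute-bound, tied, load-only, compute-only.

  0. 2=2c; end=2; A:t0 B:-
  1. max(9,5)=9c; end=11; A:t0 B:t1
  2. max(5,4)=5c; end=16; A:t2 B:t1
  3. max(5,9)=9c; end=25; A:t2 B:t3
  4. max(2,5)=5c; end=30; A:t4 B:t3
  5. max(2,3)=3c; end=33; A:t4 B:t5
  6. max(4,2)=4c; end=37; A:t6 B:t5
  7. 6=6c; end=43; A:t6 B:t5

step 2: A=load:t2 B=compute:t1 [load-bound]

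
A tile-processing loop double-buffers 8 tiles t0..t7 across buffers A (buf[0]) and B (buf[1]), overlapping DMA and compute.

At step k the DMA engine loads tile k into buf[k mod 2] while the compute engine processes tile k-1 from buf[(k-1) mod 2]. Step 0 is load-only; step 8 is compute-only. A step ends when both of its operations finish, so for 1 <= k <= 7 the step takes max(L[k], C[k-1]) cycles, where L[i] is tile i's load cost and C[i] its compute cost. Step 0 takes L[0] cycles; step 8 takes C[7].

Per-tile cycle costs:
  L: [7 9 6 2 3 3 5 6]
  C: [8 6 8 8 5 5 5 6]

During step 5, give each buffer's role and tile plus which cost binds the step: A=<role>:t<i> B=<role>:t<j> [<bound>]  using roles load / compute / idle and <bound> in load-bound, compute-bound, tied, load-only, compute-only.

  0. 7=7c; end=7; A:t0 B:-
  1. max(9,8)=9c; end=16; A:t0 B:t1
  2. max(6,6)=6c; end=22; A:t2 B:t1
  3. max(2,8)=8c; end=30; A:t2 B:t3
  4. max(3,8)=8c; end=38; A:t4 B:t3
  5. max(3,5)=5c; end=43; A:t4 B:t5
  6. max(5,5)=5c; end=48; A:t6 B:t5
  7. max(6,5)=6c; end=54; A:t6 B:t7
  8. 6=6c; end=60; A:t6 B:t7

step 5: A=compute:t4 B=load:t5 [compute-bound]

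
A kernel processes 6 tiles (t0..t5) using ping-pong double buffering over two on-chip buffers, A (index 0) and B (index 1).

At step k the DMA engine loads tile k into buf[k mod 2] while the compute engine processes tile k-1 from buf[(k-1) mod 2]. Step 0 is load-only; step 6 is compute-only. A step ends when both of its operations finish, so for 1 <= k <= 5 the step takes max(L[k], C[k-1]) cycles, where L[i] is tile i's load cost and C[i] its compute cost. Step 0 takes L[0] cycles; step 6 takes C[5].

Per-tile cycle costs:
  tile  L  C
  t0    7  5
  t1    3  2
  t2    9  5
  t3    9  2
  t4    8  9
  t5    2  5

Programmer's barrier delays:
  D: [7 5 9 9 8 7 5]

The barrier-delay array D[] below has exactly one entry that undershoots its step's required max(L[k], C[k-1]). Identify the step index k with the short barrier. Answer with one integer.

hazard at step 5

step 0: need L[0]=7 = 7; D[0]=7 ok
step 1: need max(L[1]=3,C[0]=5) = 5; D[1]=5 ok
step 2: need max(L[2]=9,C[1]=2) = 9; D[2]=9 ok
step 3: need max(L[3]=9,C[2]=5) = 9; D[3]=9 ok
step 4: need max(L[4]=8,C[3]=2) = 8; D[4]=8 ok
step 5: need max(L[5]=2,C[4]=9) = 9; D[5]=7 SHORT
step 6: need C[5]=5 = 5; D[6]=5 ok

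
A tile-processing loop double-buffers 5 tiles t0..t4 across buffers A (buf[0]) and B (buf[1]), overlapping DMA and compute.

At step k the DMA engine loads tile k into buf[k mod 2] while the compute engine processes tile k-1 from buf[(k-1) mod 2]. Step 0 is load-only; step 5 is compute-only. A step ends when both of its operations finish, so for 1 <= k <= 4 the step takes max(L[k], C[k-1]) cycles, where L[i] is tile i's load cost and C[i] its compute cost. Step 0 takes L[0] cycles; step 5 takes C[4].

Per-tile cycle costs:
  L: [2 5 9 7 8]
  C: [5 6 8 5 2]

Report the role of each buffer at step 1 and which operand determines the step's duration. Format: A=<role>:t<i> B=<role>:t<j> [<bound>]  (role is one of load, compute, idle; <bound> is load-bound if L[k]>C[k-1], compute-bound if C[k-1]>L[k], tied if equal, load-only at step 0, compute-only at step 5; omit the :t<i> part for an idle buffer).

  0. 2=2c; end=2; A:t0 B:-
  1. max(5,5)=5c; end=7; A:t0 B:t1
  2. max(9,6)=9c; end=16; A:t2 B:t1
  3. max(7,8)=8c; end=24; A:t2 B:t3
  4. max(8,5)=8c; end=32; A:t4 B:t3
  5. 2=2c; end=34; A:t4 B:t3

step 1: A=compute:t0 B=load:t1 [tied]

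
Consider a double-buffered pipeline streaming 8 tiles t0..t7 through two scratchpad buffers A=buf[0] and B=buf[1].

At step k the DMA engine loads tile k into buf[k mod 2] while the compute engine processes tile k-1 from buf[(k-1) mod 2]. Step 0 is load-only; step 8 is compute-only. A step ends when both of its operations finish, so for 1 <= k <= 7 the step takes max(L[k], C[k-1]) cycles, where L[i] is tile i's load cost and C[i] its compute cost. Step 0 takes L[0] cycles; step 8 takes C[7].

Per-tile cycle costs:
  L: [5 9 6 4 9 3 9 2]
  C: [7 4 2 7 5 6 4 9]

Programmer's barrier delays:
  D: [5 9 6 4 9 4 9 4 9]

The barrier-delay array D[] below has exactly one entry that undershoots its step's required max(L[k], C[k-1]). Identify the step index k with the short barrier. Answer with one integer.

k=0 barrier L[0]=5→5c, D[0]=5 ok
k=1 barrier max(L[1]=9,C[0]=7)→9c, D[1]=9 ok
k=2 barrier max(L[2]=6,C[1]=4)→6c, D[2]=6 ok
k=3 barrier max(L[3]=4,C[2]=2)→4c, D[3]=4 ok
k=4 barrier max(L[4]=9,C[3]=7)→9c, D[4]=9 ok
k=5 barrier max(L[5]=3,C[4]=5)→5c, D[5]=4 SHORT
k=6 barrier max(L[6]=9,C[5]=6)→9c, D[6]=9 ok
k=7 barrier max(L[7]=2,C[6]=4)→4c, D[7]=4 ok
k=8 barrier C[7]=9→9c, D[8]=9 ok

hazard at step 5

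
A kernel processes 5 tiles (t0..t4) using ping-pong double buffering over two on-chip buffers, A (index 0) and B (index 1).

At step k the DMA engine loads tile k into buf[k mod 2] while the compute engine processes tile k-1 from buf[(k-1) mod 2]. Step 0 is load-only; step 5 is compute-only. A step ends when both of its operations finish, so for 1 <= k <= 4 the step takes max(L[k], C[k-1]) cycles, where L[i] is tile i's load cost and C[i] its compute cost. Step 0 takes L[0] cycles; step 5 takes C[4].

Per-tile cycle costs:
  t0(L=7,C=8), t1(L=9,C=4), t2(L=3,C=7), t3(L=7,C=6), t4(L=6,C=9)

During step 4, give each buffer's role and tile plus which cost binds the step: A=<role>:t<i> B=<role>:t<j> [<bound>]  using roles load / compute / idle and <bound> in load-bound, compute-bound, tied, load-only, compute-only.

step 4: A=load:t4 B=compute:t3 [tied]

k=0 load=t0/7c comp=- wait=7 total=7
k=1 load=t1/9c comp=t0/8c wait=9 total=16
k=2 load=t2/3c comp=t1/4c wait=4 total=20
k=3 load=t3/7c comp=t2/7c wait=7 total=27
k=4 load=t4/6c comp=t3/6c wait=6 total=33
k=5 load=- comp=t4/9c wait=9 total=42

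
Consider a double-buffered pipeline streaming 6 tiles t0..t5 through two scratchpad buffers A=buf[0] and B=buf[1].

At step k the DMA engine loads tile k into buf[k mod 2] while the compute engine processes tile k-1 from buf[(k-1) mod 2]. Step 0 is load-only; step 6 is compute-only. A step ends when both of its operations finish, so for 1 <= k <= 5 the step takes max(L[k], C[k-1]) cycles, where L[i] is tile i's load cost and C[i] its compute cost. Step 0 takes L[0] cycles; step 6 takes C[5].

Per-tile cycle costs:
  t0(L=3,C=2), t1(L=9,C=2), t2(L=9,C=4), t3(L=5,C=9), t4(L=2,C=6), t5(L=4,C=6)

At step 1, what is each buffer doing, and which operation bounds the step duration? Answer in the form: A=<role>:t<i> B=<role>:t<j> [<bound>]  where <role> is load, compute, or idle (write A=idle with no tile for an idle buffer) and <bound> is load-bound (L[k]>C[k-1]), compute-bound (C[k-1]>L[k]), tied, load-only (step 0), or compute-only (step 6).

step 1: A=compute:t0 B=load:t1 [load-bound]

k=0 load=t0/3c comp=- wait=3 total=3
k=1 load=t1/9c comp=t0/2c wait=9 total=12
k=2 load=t2/9c comp=t1/2c wait=9 total=21
k=3 load=t3/5c comp=t2/4c wait=5 total=26
k=4 load=t4/2c comp=t3/9c wait=9 total=35
k=5 load=t5/4c comp=t4/6c wait=6 total=41
k=6 load=- comp=t5/6c wait=6 total=47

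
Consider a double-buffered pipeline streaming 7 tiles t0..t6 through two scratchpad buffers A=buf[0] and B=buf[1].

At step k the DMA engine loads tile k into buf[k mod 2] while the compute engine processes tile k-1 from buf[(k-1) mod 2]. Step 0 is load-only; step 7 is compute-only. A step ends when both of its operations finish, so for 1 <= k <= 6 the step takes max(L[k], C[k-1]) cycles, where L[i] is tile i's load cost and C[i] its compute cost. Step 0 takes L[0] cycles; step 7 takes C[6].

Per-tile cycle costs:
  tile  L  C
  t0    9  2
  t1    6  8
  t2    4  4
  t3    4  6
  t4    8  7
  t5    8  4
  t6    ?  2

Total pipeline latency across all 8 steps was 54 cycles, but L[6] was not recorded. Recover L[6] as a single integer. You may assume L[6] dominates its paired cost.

L[6] = 9

step 0 → dur = L[0]=9 = 9
step 1 → dur = max(L[1]=6, C[0]=2) = 6
step 2 → dur = max(L[2]=4, C[1]=8) = 8
step 3 → dur = max(L[3]=4, C[2]=4) = 4
step 4 → dur = max(L[4]=8, C[3]=6) = 8
step 5 → dur = max(L[5]=8, C[4]=7) = 8
step 6 → dur = max(L[6]=?, C[5]=4) = L[6]  (unknown; binding)
step 7 → dur = C[6]=2 = 2
sum of known step durations = 45
dur[6] = total - known = 54 - 45 = 9
L[6] is the binding max in step 6, so L[6] = dur[6] = 9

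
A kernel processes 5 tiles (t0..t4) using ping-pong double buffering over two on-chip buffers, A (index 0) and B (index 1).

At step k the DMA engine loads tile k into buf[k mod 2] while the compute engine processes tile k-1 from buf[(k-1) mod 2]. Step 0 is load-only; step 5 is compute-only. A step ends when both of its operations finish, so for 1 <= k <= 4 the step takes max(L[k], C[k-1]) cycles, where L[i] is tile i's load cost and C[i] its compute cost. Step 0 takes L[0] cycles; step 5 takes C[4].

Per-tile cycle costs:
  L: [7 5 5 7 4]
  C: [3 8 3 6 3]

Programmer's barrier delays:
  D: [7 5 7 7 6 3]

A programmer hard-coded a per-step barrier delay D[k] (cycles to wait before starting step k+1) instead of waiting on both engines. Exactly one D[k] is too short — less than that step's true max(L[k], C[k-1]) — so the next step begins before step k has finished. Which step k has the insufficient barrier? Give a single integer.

k=0 barrier L[0]=7→7c, D[0]=7 ok
k=1 barrier max(L[1]=5,C[0]=3)→5c, D[1]=5 ok
k=2 barrier max(L[2]=5,C[1]=8)→8c, D[2]=7 SHORT
k=3 barrier max(L[3]=7,C[2]=3)→7c, D[3]=7 ok
k=4 barrier max(L[4]=4,C[3]=6)→6c, D[4]=6 ok
k=5 barrier C[4]=3→3c, D[5]=3 ok

hazard at step 2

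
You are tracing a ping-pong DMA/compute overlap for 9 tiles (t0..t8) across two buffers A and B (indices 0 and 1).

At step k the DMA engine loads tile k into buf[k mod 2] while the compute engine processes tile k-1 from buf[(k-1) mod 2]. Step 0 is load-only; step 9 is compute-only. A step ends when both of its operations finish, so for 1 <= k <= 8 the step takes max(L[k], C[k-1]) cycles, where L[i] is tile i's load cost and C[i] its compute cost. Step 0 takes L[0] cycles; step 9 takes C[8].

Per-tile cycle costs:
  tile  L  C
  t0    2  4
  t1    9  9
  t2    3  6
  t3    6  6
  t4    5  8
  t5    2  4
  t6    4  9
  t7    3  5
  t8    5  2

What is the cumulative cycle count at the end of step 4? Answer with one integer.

end_cycle[4] = 32

step 0: L[0]=2 → dur=2, Σ=2 | A=load:t0 B=idle [load-only]
step 1: L[1]=9 C[0]=4 → dur=9, Σ=11 | A=compute:t0 B=load:t1 [load-bound]
step 2: L[2]=3 C[1]=9 → dur=9, Σ=20 | A=load:t2 B=compute:t1 [compute-bound]
step 3: L[3]=6 C[2]=6 → dur=6, Σ=26 | A=compute:t2 B=load:t3 [tied]
step 4: L[4]=5 C[3]=6 → dur=6, Σ=32 | A=load:t4 B=compute:t3 [compute-bound]
step 5: L[5]=2 C[4]=8 → dur=8, Σ=40 | A=compute:t4 B=load:t5 [compute-bound]
step 6: L[6]=4 C[5]=4 → dur=4, Σ=44 | A=load:t6 B=compute:t5 [tied]
step 7: L[7]=3 C[6]=9 → dur=9, Σ=53 | A=compute:t6 B=load:t7 [compute-bound]
step 8: L[8]=5 C[7]=5 → dur=5, Σ=58 | A=load:t8 B=compute:t7 [tied]
step 9: C[8]=2 → dur=2, Σ=60 | A=compute:t8 B=idle [compute-only]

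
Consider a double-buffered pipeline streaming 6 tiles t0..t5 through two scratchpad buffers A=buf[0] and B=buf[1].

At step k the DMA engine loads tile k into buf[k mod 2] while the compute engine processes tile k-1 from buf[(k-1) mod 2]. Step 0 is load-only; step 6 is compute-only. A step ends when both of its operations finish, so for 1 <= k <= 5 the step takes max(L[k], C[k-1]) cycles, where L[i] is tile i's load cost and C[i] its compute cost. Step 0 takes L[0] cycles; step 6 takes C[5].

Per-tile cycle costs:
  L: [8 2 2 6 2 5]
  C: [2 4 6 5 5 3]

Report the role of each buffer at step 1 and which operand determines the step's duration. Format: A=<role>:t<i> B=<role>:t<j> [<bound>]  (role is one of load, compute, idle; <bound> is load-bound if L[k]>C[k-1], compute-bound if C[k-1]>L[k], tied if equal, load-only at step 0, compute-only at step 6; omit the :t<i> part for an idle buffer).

  0. 8=8c; end=8; A:t0 B:-
  1. max(2,2)=2c; end=10; A:t0 B:t1
  2. max(2,4)=4c; end=14; A:t2 B:t1
  3. max(6,6)=6c; end=20; A:t2 B:t3
  4. max(2,5)=5c; end=25; A:t4 B:t3
  5. max(5,5)=5c; end=30; A:t4 B:t5
  6. 3=3c; end=33; A:t4 B:t5

step 1: A=compute:t0 B=load:t1 [tied]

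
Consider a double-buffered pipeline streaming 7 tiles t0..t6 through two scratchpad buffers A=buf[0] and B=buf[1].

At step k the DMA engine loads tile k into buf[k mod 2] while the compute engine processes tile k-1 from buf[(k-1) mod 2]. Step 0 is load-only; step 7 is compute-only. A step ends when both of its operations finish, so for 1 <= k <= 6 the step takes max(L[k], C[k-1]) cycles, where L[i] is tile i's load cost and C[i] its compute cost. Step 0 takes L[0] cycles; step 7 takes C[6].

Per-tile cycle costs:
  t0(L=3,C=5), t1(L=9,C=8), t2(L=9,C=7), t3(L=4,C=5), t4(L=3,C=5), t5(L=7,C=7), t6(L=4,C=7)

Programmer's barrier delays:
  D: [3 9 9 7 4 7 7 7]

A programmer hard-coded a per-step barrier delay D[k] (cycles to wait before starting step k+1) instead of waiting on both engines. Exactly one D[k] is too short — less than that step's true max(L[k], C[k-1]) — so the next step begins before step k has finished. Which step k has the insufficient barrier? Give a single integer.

step 0: need L[0]=3 = 3; D[0]=3 ok
step 1: need max(L[1]=9,C[0]=5) = 9; D[1]=9 ok
step 2: need max(L[2]=9,C[1]=8) = 9; D[2]=9 ok
step 3: need max(L[3]=4,C[2]=7) = 7; D[3]=7 ok
step 4: need max(L[4]=3,C[3]=5) = 5; D[4]=4 SHORT
step 5: need max(L[5]=7,C[4]=5) = 7; D[5]=7 ok
step 6: need max(L[6]=4,C[5]=7) = 7; D[6]=7 ok
step 7: need C[6]=7 = 7; D[7]=7 ok

hazard at step 4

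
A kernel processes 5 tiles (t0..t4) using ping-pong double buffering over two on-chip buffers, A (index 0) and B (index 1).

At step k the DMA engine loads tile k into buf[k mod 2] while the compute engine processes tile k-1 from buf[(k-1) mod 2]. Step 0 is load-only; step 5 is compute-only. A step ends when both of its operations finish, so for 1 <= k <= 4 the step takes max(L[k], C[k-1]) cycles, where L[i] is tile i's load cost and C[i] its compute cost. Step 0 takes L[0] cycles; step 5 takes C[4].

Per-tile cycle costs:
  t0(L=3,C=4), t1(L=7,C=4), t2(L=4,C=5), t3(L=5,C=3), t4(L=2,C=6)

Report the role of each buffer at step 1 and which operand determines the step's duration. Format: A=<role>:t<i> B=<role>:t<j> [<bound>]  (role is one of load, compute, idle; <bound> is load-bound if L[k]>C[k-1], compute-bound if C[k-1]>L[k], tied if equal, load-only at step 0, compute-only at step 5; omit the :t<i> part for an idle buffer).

step 1: A=compute:t0 B=load:t1 [load-bound]

  0. 3=3c; end=3; A:t0 B:-
  1. max(7,4)=7c; end=10; A:t0 B:t1
  2. max(4,4)=4c; end=14; A:t2 B:t1
  3. max(5,5)=5c; end=19; A:t2 B:t3
  4. max(2,3)=3c; end=22; A:t4 B:t3
  5. 6=6c; end=28; A:t4 B:t3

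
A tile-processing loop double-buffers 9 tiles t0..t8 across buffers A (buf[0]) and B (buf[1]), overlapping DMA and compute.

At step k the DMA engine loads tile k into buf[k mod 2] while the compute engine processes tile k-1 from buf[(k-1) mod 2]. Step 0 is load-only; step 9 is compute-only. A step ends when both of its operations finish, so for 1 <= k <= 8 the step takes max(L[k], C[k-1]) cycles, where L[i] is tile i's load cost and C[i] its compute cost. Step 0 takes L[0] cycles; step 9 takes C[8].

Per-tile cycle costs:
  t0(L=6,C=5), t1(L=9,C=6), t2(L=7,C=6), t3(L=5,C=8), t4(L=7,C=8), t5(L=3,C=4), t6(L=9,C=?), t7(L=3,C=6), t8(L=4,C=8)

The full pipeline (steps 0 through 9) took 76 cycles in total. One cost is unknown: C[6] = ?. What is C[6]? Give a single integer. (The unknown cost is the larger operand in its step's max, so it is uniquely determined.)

C[6] = 9

step 0 = dur = L[0]=6 = 6
step 1 = dur = max(L[1]=9, C[0]=5) = 9
step 2 = dur = max(L[2]=7, C[1]=6) = 7
step 3 = dur = max(L[3]=5, C[2]=6) = 6
step 4 = dur = max(L[4]=7, C[3]=8) = 8
step 5 = dur = max(L[5]=3, C[4]=8) = 8
step 6 = dur = max(L[6]=9, C[5]=4) = 9
step 7 = dur = max(L[7]=3, C[6]=?) = C[6]  (unknown; binding)
step 8 = dur = max(L[8]=4, C[7]=6) = 6
step 9 = dur = C[8]=8 = 8
sum of known step durations = 67
dur[7] = total - known = 76 - 67 = 9
C[6] is the binding max in step 7, so C[6] = dur[7] = 9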